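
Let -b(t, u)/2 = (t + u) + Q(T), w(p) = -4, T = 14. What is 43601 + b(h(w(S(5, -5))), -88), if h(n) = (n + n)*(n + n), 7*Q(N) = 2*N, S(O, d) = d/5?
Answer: 43641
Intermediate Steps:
S(O, d) = d/5 (S(O, d) = d*(⅕) = d/5)
Q(N) = 2*N/7 (Q(N) = (2*N)/7 = 2*N/7)
h(n) = 4*n² (h(n) = (2*n)*(2*n) = 4*n²)
b(t, u) = -8 - 2*t - 2*u (b(t, u) = -2*((t + u) + (2/7)*14) = -2*((t + u) + 4) = -2*(4 + t + u) = -8 - 2*t - 2*u)
43601 + b(h(w(S(5, -5))), -88) = 43601 + (-8 - 8*(-4)² - 2*(-88)) = 43601 + (-8 - 8*16 + 176) = 43601 + (-8 - 2*64 + 176) = 43601 + (-8 - 128 + 176) = 43601 + 40 = 43641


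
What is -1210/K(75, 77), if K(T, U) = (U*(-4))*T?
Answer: 11/210 ≈ 0.052381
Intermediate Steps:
K(T, U) = -4*T*U (K(T, U) = (-4*U)*T = -4*T*U)
-1210/K(75, 77) = -1210/((-4*75*77)) = -1210/(-23100) = -1210*(-1/23100) = 11/210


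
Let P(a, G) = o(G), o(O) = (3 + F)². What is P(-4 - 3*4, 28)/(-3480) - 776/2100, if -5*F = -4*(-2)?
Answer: -225383/609000 ≈ -0.37009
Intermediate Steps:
F = -8/5 (F = -(-4)*(-2)/5 = -⅕*8 = -8/5 ≈ -1.6000)
o(O) = 49/25 (o(O) = (3 - 8/5)² = (7/5)² = 49/25)
P(a, G) = 49/25
P(-4 - 3*4, 28)/(-3480) - 776/2100 = (49/25)/(-3480) - 776/2100 = (49/25)*(-1/3480) - 776*1/2100 = -49/87000 - 194/525 = -225383/609000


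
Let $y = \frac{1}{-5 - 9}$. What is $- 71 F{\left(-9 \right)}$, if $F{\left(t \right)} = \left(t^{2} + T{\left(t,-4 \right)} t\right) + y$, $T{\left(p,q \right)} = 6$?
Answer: $- \frac{26767}{14} \approx -1911.9$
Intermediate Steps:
$y = - \frac{1}{14}$ ($y = \frac{1}{-14} = - \frac{1}{14} \approx -0.071429$)
$F{\left(t \right)} = - \frac{1}{14} + t^{2} + 6 t$ ($F{\left(t \right)} = \left(t^{2} + 6 t\right) - \frac{1}{14} = - \frac{1}{14} + t^{2} + 6 t$)
$- 71 F{\left(-9 \right)} = - 71 \left(- \frac{1}{14} + \left(-9\right)^{2} + 6 \left(-9\right)\right) = - 71 \left(- \frac{1}{14} + 81 - 54\right) = \left(-71\right) \frac{377}{14} = - \frac{26767}{14}$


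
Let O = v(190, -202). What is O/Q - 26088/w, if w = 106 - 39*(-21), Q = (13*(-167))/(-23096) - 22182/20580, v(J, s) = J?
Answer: -7978035528808/36046964175 ≈ -221.32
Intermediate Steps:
Q = -38969691/39609640 (Q = -2171*(-1/23096) - 22182*1/20580 = 2171/23096 - 3697/3430 = -38969691/39609640 ≈ -0.98384)
O = 190
w = 925 (w = 106 + 819 = 925)
O/Q - 26088/w = 190/(-38969691/39609640) - 26088/925 = 190*(-39609640/38969691) - 26088*1/925 = -7525831600/38969691 - 26088/925 = -7978035528808/36046964175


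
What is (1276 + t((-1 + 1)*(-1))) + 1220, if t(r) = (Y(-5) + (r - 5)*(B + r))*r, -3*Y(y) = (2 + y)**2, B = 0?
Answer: 2496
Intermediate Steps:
Y(y) = -(2 + y)**2/3
t(r) = r*(-3 + r*(-5 + r)) (t(r) = (-(2 - 5)**2/3 + (r - 5)*(0 + r))*r = (-1/3*(-3)**2 + (-5 + r)*r)*r = (-1/3*9 + r*(-5 + r))*r = (-3 + r*(-5 + r))*r = r*(-3 + r*(-5 + r)))
(1276 + t((-1 + 1)*(-1))) + 1220 = (1276 + ((-1 + 1)*(-1))*(-3 + ((-1 + 1)*(-1))**2 - 5*(-1 + 1)*(-1))) + 1220 = (1276 + (0*(-1))*(-3 + (0*(-1))**2 - 0*(-1))) + 1220 = (1276 + 0*(-3 + 0**2 - 5*0)) + 1220 = (1276 + 0*(-3 + 0 + 0)) + 1220 = (1276 + 0*(-3)) + 1220 = (1276 + 0) + 1220 = 1276 + 1220 = 2496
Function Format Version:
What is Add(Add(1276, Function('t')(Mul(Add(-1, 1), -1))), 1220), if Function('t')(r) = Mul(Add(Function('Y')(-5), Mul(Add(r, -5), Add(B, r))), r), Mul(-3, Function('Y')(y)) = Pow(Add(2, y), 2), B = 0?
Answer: 2496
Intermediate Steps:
Function('Y')(y) = Mul(Rational(-1, 3), Pow(Add(2, y), 2))
Function('t')(r) = Mul(r, Add(-3, Mul(r, Add(-5, r)))) (Function('t')(r) = Mul(Add(Mul(Rational(-1, 3), Pow(Add(2, -5), 2)), Mul(Add(r, -5), Add(0, r))), r) = Mul(Add(Mul(Rational(-1, 3), Pow(-3, 2)), Mul(Add(-5, r), r)), r) = Mul(Add(Mul(Rational(-1, 3), 9), Mul(r, Add(-5, r))), r) = Mul(Add(-3, Mul(r, Add(-5, r))), r) = Mul(r, Add(-3, Mul(r, Add(-5, r)))))
Add(Add(1276, Function('t')(Mul(Add(-1, 1), -1))), 1220) = Add(Add(1276, Mul(Mul(Add(-1, 1), -1), Add(-3, Pow(Mul(Add(-1, 1), -1), 2), Mul(-5, Mul(Add(-1, 1), -1))))), 1220) = Add(Add(1276, Mul(Mul(0, -1), Add(-3, Pow(Mul(0, -1), 2), Mul(-5, Mul(0, -1))))), 1220) = Add(Add(1276, Mul(0, Add(-3, Pow(0, 2), Mul(-5, 0)))), 1220) = Add(Add(1276, Mul(0, Add(-3, 0, 0))), 1220) = Add(Add(1276, Mul(0, -3)), 1220) = Add(Add(1276, 0), 1220) = Add(1276, 1220) = 2496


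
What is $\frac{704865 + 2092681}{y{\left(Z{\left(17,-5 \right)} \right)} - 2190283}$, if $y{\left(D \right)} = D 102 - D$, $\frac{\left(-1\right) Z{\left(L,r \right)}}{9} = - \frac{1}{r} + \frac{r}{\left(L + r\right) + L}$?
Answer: $- \frac{405644170}{317594671} \approx -1.2772$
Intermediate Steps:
$Z{\left(L,r \right)} = \frac{9}{r} - \frac{9 r}{r + 2 L}$ ($Z{\left(L,r \right)} = - 9 \left(- \frac{1}{r} + \frac{r}{\left(L + r\right) + L}\right) = - 9 \left(- \frac{1}{r} + \frac{r}{r + 2 L}\right) = \frac{9}{r} - \frac{9 r}{r + 2 L}$)
$y{\left(D \right)} = 101 D$ ($y{\left(D \right)} = 102 D - D = 101 D$)
$\frac{704865 + 2092681}{y{\left(Z{\left(17,-5 \right)} \right)} - 2190283} = \frac{704865 + 2092681}{101 \frac{9 \left(-5 - \left(-5\right)^{2} + 2 \cdot 17\right)}{\left(-5\right) \left(-5 + 2 \cdot 17\right)} - 2190283} = \frac{2797546}{101 \cdot 9 \left(- \frac{1}{5}\right) \frac{1}{-5 + 34} \left(-5 - 25 + 34\right) - 2190283} = \frac{2797546}{101 \cdot 9 \left(- \frac{1}{5}\right) \frac{1}{29} \left(-5 - 25 + 34\right) - 2190283} = \frac{2797546}{101 \cdot 9 \left(- \frac{1}{5}\right) \frac{1}{29} \cdot 4 - 2190283} = \frac{2797546}{101 \left(- \frac{36}{145}\right) - 2190283} = \frac{2797546}{- \frac{3636}{145} - 2190283} = \frac{2797546}{- \frac{317594671}{145}} = 2797546 \left(- \frac{145}{317594671}\right) = - \frac{405644170}{317594671}$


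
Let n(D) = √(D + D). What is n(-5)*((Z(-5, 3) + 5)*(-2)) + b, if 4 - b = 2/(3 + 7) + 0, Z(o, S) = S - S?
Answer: 19/5 - 10*I*√10 ≈ 3.8 - 31.623*I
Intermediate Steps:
Z(o, S) = 0
b = 19/5 (b = 4 - (2/(3 + 7) + 0) = 4 - (2/10 + 0) = 4 - ((⅒)*2 + 0) = 4 - (⅕ + 0) = 4 - 1*⅕ = 4 - ⅕ = 19/5 ≈ 3.8000)
n(D) = √2*√D (n(D) = √(2*D) = √2*√D)
n(-5)*((Z(-5, 3) + 5)*(-2)) + b = (√2*√(-5))*((0 + 5)*(-2)) + 19/5 = (√2*(I*√5))*(5*(-2)) + 19/5 = (I*√10)*(-10) + 19/5 = -10*I*√10 + 19/5 = 19/5 - 10*I*√10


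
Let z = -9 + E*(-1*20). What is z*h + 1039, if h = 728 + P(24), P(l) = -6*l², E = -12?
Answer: -629129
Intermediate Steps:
h = -2728 (h = 728 - 6*24² = 728 - 6*576 = 728 - 3456 = -2728)
z = 231 (z = -9 - (-12)*20 = -9 - 12*(-20) = -9 + 240 = 231)
z*h + 1039 = 231*(-2728) + 1039 = -630168 + 1039 = -629129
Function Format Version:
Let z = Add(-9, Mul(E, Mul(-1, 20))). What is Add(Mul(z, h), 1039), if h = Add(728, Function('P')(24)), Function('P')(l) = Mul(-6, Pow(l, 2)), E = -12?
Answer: -629129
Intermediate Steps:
h = -2728 (h = Add(728, Mul(-6, Pow(24, 2))) = Add(728, Mul(-6, 576)) = Add(728, -3456) = -2728)
z = 231 (z = Add(-9, Mul(-12, Mul(-1, 20))) = Add(-9, Mul(-12, -20)) = Add(-9, 240) = 231)
Add(Mul(z, h), 1039) = Add(Mul(231, -2728), 1039) = Add(-630168, 1039) = -629129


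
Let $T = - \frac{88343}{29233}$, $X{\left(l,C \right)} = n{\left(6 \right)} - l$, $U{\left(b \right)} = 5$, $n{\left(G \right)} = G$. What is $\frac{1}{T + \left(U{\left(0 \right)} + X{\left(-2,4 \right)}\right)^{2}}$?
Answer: $\frac{1271}{210958} \approx 0.0060249$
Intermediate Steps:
$X{\left(l,C \right)} = 6 - l$
$T = - \frac{3841}{1271}$ ($T = \left(-88343\right) \frac{1}{29233} = - \frac{3841}{1271} \approx -3.022$)
$\frac{1}{T + \left(U{\left(0 \right)} + X{\left(-2,4 \right)}\right)^{2}} = \frac{1}{- \frac{3841}{1271} + \left(5 + \left(6 - -2\right)\right)^{2}} = \frac{1}{- \frac{3841}{1271} + \left(5 + \left(6 + 2\right)\right)^{2}} = \frac{1}{- \frac{3841}{1271} + \left(5 + 8\right)^{2}} = \frac{1}{- \frac{3841}{1271} + 13^{2}} = \frac{1}{- \frac{3841}{1271} + 169} = \frac{1}{\frac{210958}{1271}} = \frac{1271}{210958}$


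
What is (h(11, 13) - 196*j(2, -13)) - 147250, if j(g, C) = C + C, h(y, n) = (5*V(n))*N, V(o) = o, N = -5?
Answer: -142479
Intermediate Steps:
h(y, n) = -25*n (h(y, n) = (5*n)*(-5) = -25*n)
j(g, C) = 2*C
(h(11, 13) - 196*j(2, -13)) - 147250 = (-25*13 - 392*(-13)) - 147250 = (-325 - 196*(-26)) - 147250 = (-325 + 5096) - 147250 = 4771 - 147250 = -142479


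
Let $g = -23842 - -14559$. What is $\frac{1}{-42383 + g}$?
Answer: $- \frac{1}{51666} \approx -1.9355 \cdot 10^{-5}$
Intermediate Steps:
$g = -9283$ ($g = -23842 + 14559 = -9283$)
$\frac{1}{-42383 + g} = \frac{1}{-42383 - 9283} = \frac{1}{-51666} = - \frac{1}{51666}$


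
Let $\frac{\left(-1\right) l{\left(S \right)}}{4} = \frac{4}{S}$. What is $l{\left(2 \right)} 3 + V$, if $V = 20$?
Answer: $-4$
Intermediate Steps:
$l{\left(S \right)} = - \frac{16}{S}$ ($l{\left(S \right)} = - 4 \frac{4}{S} = - \frac{16}{S}$)
$l{\left(2 \right)} 3 + V = - \frac{16}{2} \cdot 3 + 20 = \left(-16\right) \frac{1}{2} \cdot 3 + 20 = \left(-8\right) 3 + 20 = -24 + 20 = -4$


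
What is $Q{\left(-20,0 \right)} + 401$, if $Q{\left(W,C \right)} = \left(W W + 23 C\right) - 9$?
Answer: $792$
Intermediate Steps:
$Q{\left(W,C \right)} = -9 + W^{2} + 23 C$ ($Q{\left(W,C \right)} = \left(W^{2} + 23 C\right) - 9 = -9 + W^{2} + 23 C$)
$Q{\left(-20,0 \right)} + 401 = \left(-9 + \left(-20\right)^{2} + 23 \cdot 0\right) + 401 = \left(-9 + 400 + 0\right) + 401 = 391 + 401 = 792$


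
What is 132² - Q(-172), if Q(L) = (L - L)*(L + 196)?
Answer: 17424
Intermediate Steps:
Q(L) = 0 (Q(L) = 0*(196 + L) = 0)
132² - Q(-172) = 132² - 1*0 = 17424 + 0 = 17424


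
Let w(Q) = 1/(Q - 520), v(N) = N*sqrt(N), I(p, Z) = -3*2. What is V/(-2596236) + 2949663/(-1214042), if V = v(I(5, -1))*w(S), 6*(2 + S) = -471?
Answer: -2949663/1214042 - I*sqrt(6)/259839953 ≈ -2.4296 - 9.4269e-9*I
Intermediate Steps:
I(p, Z) = -6
S = -161/2 (S = -2 + (1/6)*(-471) = -2 - 157/2 = -161/2 ≈ -80.500)
v(N) = N**(3/2)
w(Q) = 1/(-520 + Q)
V = 12*I*sqrt(6)/1201 (V = (-6)**(3/2)/(-520 - 161/2) = (-6*I*sqrt(6))/(-1201/2) = -6*I*sqrt(6)*(-2/1201) = 12*I*sqrt(6)/1201 ≈ 0.024475*I)
V/(-2596236) + 2949663/(-1214042) = (12*I*sqrt(6)/1201)/(-2596236) + 2949663/(-1214042) = (12*I*sqrt(6)/1201)*(-1/2596236) + 2949663*(-1/1214042) = -I*sqrt(6)/259839953 - 2949663/1214042 = -2949663/1214042 - I*sqrt(6)/259839953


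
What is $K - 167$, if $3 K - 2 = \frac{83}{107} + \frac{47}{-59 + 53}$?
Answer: $- \frac{324889}{1926} \approx -168.69$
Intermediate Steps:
$K = - \frac{3247}{1926}$ ($K = \frac{2}{3} + \frac{\frac{83}{107} + \frac{47}{-59 + 53}}{3} = \frac{2}{3} + \frac{83 \cdot \frac{1}{107} + \frac{47}{-6}}{3} = \frac{2}{3} + \frac{\frac{83}{107} + 47 \left(- \frac{1}{6}\right)}{3} = \frac{2}{3} + \frac{\frac{83}{107} - \frac{47}{6}}{3} = \frac{2}{3} + \frac{1}{3} \left(- \frac{4531}{642}\right) = \frac{2}{3} - \frac{4531}{1926} = - \frac{3247}{1926} \approx -1.6859$)
$K - 167 = - \frac{3247}{1926} - 167 = - \frac{324889}{1926}$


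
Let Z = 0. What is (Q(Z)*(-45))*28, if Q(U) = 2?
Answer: -2520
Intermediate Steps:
(Q(Z)*(-45))*28 = (2*(-45))*28 = -90*28 = -2520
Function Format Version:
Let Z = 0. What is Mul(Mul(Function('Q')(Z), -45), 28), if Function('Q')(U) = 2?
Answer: -2520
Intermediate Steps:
Mul(Mul(Function('Q')(Z), -45), 28) = Mul(Mul(2, -45), 28) = Mul(-90, 28) = -2520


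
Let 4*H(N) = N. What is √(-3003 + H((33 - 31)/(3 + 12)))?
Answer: I*√2702670/30 ≈ 54.799*I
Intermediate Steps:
H(N) = N/4
√(-3003 + H((33 - 31)/(3 + 12))) = √(-3003 + ((33 - 31)/(3 + 12))/4) = √(-3003 + (2/15)/4) = √(-3003 + (2*(1/15))/4) = √(-3003 + (¼)*(2/15)) = √(-3003 + 1/30) = √(-90089/30) = I*√2702670/30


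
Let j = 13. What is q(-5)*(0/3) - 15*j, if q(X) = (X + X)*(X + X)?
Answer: -195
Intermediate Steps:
q(X) = 4*X**2 (q(X) = (2*X)*(2*X) = 4*X**2)
q(-5)*(0/3) - 15*j = (4*(-5)**2)*(0/3) - 15*13 = (4*25)*(0*(1/3)) - 195 = 100*0 - 195 = 0 - 195 = -195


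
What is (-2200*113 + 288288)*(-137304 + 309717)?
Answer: 6842727144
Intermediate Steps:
(-2200*113 + 288288)*(-137304 + 309717) = (-248600 + 288288)*172413 = 39688*172413 = 6842727144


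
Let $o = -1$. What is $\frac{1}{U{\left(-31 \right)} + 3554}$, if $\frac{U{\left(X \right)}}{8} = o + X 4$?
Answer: $\frac{1}{2554} \approx 0.00039154$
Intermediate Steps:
$U{\left(X \right)} = -8 + 32 X$ ($U{\left(X \right)} = 8 \left(-1 + X 4\right) = 8 \left(-1 + 4 X\right) = -8 + 32 X$)
$\frac{1}{U{\left(-31 \right)} + 3554} = \frac{1}{\left(-8 + 32 \left(-31\right)\right) + 3554} = \frac{1}{\left(-8 - 992\right) + 3554} = \frac{1}{-1000 + 3554} = \frac{1}{2554}$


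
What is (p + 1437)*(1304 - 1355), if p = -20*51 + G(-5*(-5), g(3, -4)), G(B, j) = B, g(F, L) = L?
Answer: -22542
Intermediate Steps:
p = -995 (p = -20*51 - 5*(-5) = -1020 + 25 = -995)
(p + 1437)*(1304 - 1355) = (-995 + 1437)*(1304 - 1355) = 442*(-51) = -22542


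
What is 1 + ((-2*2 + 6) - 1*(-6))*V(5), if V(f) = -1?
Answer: -7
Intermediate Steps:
1 + ((-2*2 + 6) - 1*(-6))*V(5) = 1 + ((-2*2 + 6) - 1*(-6))*(-1) = 1 + ((-4 + 6) + 6)*(-1) = 1 + (2 + 6)*(-1) = 1 + 8*(-1) = 1 - 8 = -7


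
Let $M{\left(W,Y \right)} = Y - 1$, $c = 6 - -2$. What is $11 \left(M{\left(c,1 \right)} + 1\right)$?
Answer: $11$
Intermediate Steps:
$c = 8$ ($c = 6 + 2 = 8$)
$M{\left(W,Y \right)} = -1 + Y$
$11 \left(M{\left(c,1 \right)} + 1\right) = 11 \left(\left(-1 + 1\right) + 1\right) = 11 \left(0 + 1\right) = 11 \cdot 1 = 11$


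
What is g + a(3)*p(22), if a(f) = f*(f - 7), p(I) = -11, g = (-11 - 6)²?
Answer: 421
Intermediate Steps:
g = 289 (g = (-17)² = 289)
a(f) = f*(-7 + f)
g + a(3)*p(22) = 289 + (3*(-7 + 3))*(-11) = 289 + (3*(-4))*(-11) = 289 - 12*(-11) = 289 + 132 = 421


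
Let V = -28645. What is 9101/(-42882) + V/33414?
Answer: -42568214/39801643 ≈ -1.0695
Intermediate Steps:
9101/(-42882) + V/33414 = 9101/(-42882) - 28645/33414 = 9101*(-1/42882) - 28645*1/33414 = -9101/42882 - 28645/33414 = -42568214/39801643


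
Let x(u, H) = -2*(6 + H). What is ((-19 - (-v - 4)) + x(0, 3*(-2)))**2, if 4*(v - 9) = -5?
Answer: 841/16 ≈ 52.563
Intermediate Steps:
v = 31/4 (v = 9 + (1/4)*(-5) = 9 - 5/4 = 31/4 ≈ 7.7500)
x(u, H) = -12 - 2*H
((-19 - (-v - 4)) + x(0, 3*(-2)))**2 = ((-19 - (-1*31/4 - 4)) + (-12 - 6*(-2)))**2 = ((-19 - (-31/4 - 4)) + (-12 - 2*(-6)))**2 = ((-19 - 1*(-47/4)) + (-12 + 12))**2 = ((-19 + 47/4) + 0)**2 = (-29/4 + 0)**2 = (-29/4)**2 = 841/16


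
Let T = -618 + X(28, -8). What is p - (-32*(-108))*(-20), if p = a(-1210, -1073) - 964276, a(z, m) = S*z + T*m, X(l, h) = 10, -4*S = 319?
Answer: -292549/2 ≈ -1.4627e+5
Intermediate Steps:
S = -319/4 (S = -¼*319 = -319/4 ≈ -79.750)
T = -608 (T = -618 + 10 = -608)
a(z, m) = -608*m - 319*z/4 (a(z, m) = -319*z/4 - 608*m = -608*m - 319*z/4)
p = -430789/2 (p = (-608*(-1073) - 319/4*(-1210)) - 964276 = (652384 + 192995/2) - 964276 = 1497763/2 - 964276 = -430789/2 ≈ -2.1539e+5)
p - (-32*(-108))*(-20) = -430789/2 - (-32*(-108))*(-20) = -430789/2 - 3456*(-20) = -430789/2 - 1*(-69120) = -430789/2 + 69120 = -292549/2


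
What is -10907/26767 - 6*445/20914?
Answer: -11522188/21530963 ≈ -0.53514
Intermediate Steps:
-10907/26767 - 6*445/20914 = -10907*1/26767 - 2670*1/20914 = -839/2059 - 1335/10457 = -11522188/21530963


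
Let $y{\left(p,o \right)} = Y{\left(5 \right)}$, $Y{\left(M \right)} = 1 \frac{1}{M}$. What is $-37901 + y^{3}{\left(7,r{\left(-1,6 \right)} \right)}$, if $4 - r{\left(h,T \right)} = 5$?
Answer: $- \frac{4737624}{125} \approx -37901.0$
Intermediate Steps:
$r{\left(h,T \right)} = -1$ ($r{\left(h,T \right)} = 4 - 5 = -1$)
$Y{\left(M \right)} = \frac{1}{M}$
$y{\left(p,o \right)} = \frac{1}{5}$
$-37901 + y^{3}{\left(7,r{\left(-1,6 \right)} \right)} = -37901 + \left(\frac{1}{5}\right)^{3} = -37901 + \frac{1}{125} = - \frac{4737624}{125}$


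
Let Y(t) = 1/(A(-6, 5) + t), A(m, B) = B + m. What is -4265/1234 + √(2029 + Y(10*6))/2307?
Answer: -4265/1234 + 4*√441438/136113 ≈ -3.4367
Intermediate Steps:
Y(t) = 1/(-1 + t) (Y(t) = 1/((5 - 6) + t) = 1/(-1 + t))
-4265/1234 + √(2029 + Y(10*6))/2307 = -4265/1234 + √(2029 + 1/(-1 + 10*6))/2307 = -4265*1/1234 + √(2029 + 1/(-1 + 60))*(1/2307) = -4265/1234 + √(2029 + 1/59)*(1/2307) = -4265/1234 + √(119712/59)*(1/2307) = -4265/1234 + (4*√441438/59)*(1/2307) = -4265/1234 + 4*√441438/136113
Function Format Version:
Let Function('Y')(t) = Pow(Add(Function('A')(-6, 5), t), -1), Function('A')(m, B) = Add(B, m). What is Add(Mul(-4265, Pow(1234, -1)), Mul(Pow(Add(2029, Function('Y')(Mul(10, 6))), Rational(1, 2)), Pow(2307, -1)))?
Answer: Add(Rational(-4265, 1234), Mul(Rational(4, 136113), Pow(441438, Rational(1, 2)))) ≈ -3.4367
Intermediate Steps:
Function('Y')(t) = Pow(Add(-1, t), -1) (Function('Y')(t) = Pow(Add(Add(5, -6), t), -1) = Pow(Add(-1, t), -1))
Add(Mul(-4265, Pow(1234, -1)), Mul(Pow(Add(2029, Function('Y')(Mul(10, 6))), Rational(1, 2)), Pow(2307, -1))) = Add(Mul(-4265, Pow(1234, -1)), Mul(Pow(Add(2029, Pow(Add(-1, Mul(10, 6)), -1)), Rational(1, 2)), Pow(2307, -1))) = Add(Mul(-4265, Rational(1, 1234)), Mul(Pow(Add(2029, Pow(Add(-1, 60), -1)), Rational(1, 2)), Rational(1, 2307))) = Add(Rational(-4265, 1234), Mul(Pow(Add(2029, Pow(59, -1)), Rational(1, 2)), Rational(1, 2307))) = Add(Rational(-4265, 1234), Mul(Pow(Add(2029, Rational(1, 59)), Rational(1, 2)), Rational(1, 2307))) = Add(Rational(-4265, 1234), Mul(Pow(Rational(119712, 59), Rational(1, 2)), Rational(1, 2307))) = Add(Rational(-4265, 1234), Mul(Mul(Rational(4, 59), Pow(441438, Rational(1, 2))), Rational(1, 2307))) = Add(Rational(-4265, 1234), Mul(Rational(4, 136113), Pow(441438, Rational(1, 2))))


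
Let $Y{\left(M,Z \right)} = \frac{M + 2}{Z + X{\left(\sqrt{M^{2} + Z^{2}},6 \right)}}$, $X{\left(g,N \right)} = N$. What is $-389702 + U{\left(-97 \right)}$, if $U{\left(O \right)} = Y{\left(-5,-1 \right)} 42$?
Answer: $- \frac{1948636}{5} \approx -3.8973 \cdot 10^{5}$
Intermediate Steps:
$Y{\left(M,Z \right)} = \frac{2 + M}{6 + Z}$ ($Y{\left(M,Z \right)} = \frac{M + 2}{Z + 6} = \frac{2 + M}{6 + Z}$)
$U{\left(O \right)} = - \frac{126}{5}$ ($U{\left(O \right)} = \frac{2 - 5}{6 - 1} \cdot 42 = \frac{1}{5} \left(-3\right) 42 = \left(- \frac{3}{5}\right) 42 = - \frac{126}{5}$)
$-389702 + U{\left(-97 \right)} = -389702 - \frac{126}{5} = - \frac{1948636}{5}$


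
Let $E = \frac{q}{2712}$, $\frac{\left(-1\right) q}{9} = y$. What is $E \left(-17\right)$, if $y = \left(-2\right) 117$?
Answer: $- \frac{5967}{452} \approx -13.201$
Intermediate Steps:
$y = -234$
$q = 2106$ ($q = \left(-9\right) \left(-234\right) = 2106$)
$E = \frac{351}{452}$ ($E = \frac{2106}{2712} = 2106 \cdot \frac{1}{2712} = \frac{351}{452} \approx 0.77655$)
$E \left(-17\right) = \frac{351}{452} \left(-17\right) = - \frac{5967}{452}$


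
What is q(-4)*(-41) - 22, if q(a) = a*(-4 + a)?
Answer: -1334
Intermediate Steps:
q(-4)*(-41) - 22 = -4*(-4 - 4)*(-41) - 22 = -4*(-8)*(-41) - 22 = 32*(-41) - 22 = -1312 - 22 = -1334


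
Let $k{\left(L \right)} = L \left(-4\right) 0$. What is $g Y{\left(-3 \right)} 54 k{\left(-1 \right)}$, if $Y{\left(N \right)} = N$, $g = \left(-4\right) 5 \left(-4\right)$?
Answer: $0$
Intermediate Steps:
$g = 80$ ($g = \left(-20\right) \left(-4\right) = 80$)
$k{\left(L \right)} = 0$ ($k{\left(L \right)} = - 4 L 0 = 0$)
$g Y{\left(-3 \right)} 54 k{\left(-1 \right)} = 80 \left(-3\right) 54 \cdot 0 = \left(-240\right) 54 \cdot 0 = \left(-12960\right) 0 = 0$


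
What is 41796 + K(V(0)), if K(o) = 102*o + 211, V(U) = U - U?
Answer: 42007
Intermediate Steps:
V(U) = 0
K(o) = 211 + 102*o
41796 + K(V(0)) = 41796 + (211 + 102*0) = 41796 + (211 + 0) = 41796 + 211 = 42007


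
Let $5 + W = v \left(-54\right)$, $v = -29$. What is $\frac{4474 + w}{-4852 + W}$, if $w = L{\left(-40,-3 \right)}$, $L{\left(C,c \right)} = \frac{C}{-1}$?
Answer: $- \frac{4514}{3291} \approx -1.3716$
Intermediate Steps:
$W = 1561$ ($W = -5 - -1566 = -5 + 1566 = 1561$)
$L{\left(C,c \right)} = - C$ ($L{\left(C,c \right)} = C \left(-1\right) = - C$)
$w = 40$ ($w = \left(-1\right) \left(-40\right) = 40$)
$\frac{4474 + w}{-4852 + W} = \frac{4474 + 40}{-4852 + 1561} = \frac{4514}{-3291} = 4514 \left(- \frac{1}{3291}\right) = - \frac{4514}{3291}$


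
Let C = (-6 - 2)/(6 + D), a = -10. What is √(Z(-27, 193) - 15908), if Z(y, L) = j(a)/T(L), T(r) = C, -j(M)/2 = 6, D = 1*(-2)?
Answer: I*√15902 ≈ 126.1*I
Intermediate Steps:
D = -2
j(M) = -12 (j(M) = -2*6 = -12)
C = -2 (C = (-6 - 2)/(6 - 2) = -8/4 = -8*¼ = -2)
T(r) = -2
Z(y, L) = 6 (Z(y, L) = -12/(-2) = -12*(-½) = 6)
√(Z(-27, 193) - 15908) = √(6 - 15908) = √(-15902) = I*√15902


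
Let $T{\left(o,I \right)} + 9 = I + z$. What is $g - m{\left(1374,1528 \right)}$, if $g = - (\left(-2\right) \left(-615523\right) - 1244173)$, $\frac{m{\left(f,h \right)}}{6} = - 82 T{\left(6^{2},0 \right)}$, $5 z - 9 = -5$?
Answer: $\frac{45463}{5} \approx 9092.6$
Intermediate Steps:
$z = \frac{4}{5}$ ($z = \frac{9}{5} + \frac{1}{5} \left(-5\right) = \frac{9}{5} - 1 = \frac{4}{5} \approx 0.8$)
$T{\left(o,I \right)} = - \frac{41}{5} + I$ ($T{\left(o,I \right)} = -9 + \left(I + \frac{4}{5}\right) = -9 + \left(\frac{4}{5} + I\right) = - \frac{41}{5} + I$)
$m{\left(f,h \right)} = \frac{20172}{5}$ ($m{\left(f,h \right)} = 6 \left(- 82 \left(- \frac{41}{5} + 0\right)\right) = 6 \left(\left(-82\right) \left(- \frac{41}{5}\right)\right) = 6 \cdot \frac{3362}{5} = \frac{20172}{5}$)
$g = 13127$ ($g = - (1231046 - 1244173) = \left(-1\right) \left(-13127\right) = 13127$)
$g - m{\left(1374,1528 \right)} = 13127 - \frac{20172}{5} = \frac{45463}{5}$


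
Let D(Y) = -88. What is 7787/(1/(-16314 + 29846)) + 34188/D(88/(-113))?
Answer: 210746591/2 ≈ 1.0537e+8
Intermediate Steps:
7787/(1/(-16314 + 29846)) + 34188/D(88/(-113)) = 7787/(1/(-16314 + 29846)) + 34188/(-88) = 7787/(1/13532) + 34188*(-1/88) = 7787/(1/13532) - 777/2 = 7787*13532 - 777/2 = 105373684 - 777/2 = 210746591/2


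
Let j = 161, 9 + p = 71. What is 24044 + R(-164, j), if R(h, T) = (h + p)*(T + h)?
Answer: 24350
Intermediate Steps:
p = 62 (p = -9 + 71 = 62)
R(h, T) = (62 + h)*(T + h) (R(h, T) = (h + 62)*(T + h) = (62 + h)*(T + h))
24044 + R(-164, j) = 24044 + ((-164)² + 62*161 + 62*(-164) + 161*(-164)) = 24044 + (26896 + 9982 - 10168 - 26404) = 24044 + 306 = 24350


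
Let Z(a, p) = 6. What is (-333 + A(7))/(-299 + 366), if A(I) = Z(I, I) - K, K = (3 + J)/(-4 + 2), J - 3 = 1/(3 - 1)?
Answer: -1295/268 ≈ -4.8321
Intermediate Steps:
J = 7/2 (J = 3 + 1/(3 - 1) = 3 + 1/2 = 3 + ½ = 7/2 ≈ 3.5000)
K = -13/4 (K = (3 + 7/2)/(-4 + 2) = (13/2)/(-2) = (13/2)*(-½) = -13/4 ≈ -3.2500)
A(I) = 37/4 (A(I) = 6 - 1*(-13/4) = 6 + 13/4 = 37/4)
(-333 + A(7))/(-299 + 366) = (-333 + 37/4)/(-299 + 366) = -1295/4/67 = -1295/4*1/67 = -1295/268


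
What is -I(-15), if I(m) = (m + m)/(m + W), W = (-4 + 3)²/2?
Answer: -60/29 ≈ -2.0690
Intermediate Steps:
W = ½ (W = (-1)²*(½) = 1*(½) = ½ ≈ 0.50000)
I(m) = 2*m/(½ + m) (I(m) = (m + m)/(m + ½) = (2*m)/(½ + m) = 2*m/(½ + m))
-I(-15) = -4*(-15)/(1 + 2*(-15)) = -4*(-15)/(1 - 30) = -4*(-15)/(-29) = -4*(-15)*(-1)/29 = -1*60/29 = -60/29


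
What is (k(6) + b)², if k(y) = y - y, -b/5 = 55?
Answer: 75625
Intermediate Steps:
b = -275 (b = -5*55 = -275)
k(y) = 0
(k(6) + b)² = (0 - 275)² = (-275)² = 75625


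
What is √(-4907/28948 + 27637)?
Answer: √5789824122653/14474 ≈ 166.24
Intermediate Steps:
√(-4907/28948 + 27637) = √(800030969/28948) = √5789824122653/14474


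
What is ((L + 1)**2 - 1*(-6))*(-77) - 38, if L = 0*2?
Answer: -577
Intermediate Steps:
L = 0
((L + 1)**2 - 1*(-6))*(-77) - 38 = ((0 + 1)**2 - 1*(-6))*(-77) - 38 = (1**2 + 6)*(-77) - 38 = (1 + 6)*(-77) - 38 = 7*(-77) - 38 = -539 - 38 = -577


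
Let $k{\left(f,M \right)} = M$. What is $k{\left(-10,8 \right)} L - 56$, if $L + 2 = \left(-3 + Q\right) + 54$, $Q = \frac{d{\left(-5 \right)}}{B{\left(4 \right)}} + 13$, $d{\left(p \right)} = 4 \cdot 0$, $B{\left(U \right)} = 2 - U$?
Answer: $440$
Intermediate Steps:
$d{\left(p \right)} = 0$
$Q = 13$ ($Q = \frac{0}{2 - 4} + 13 = \frac{0}{-2} + 13 = 0 \left(- \frac{1}{2}\right) + 13 = 0 + 13 = 13$)
$L = 62$ ($L = -2 + \left(\left(-3 + 13\right) + 54\right) = -2 + \left(10 + 54\right) = -2 + 64 = 62$)
$k{\left(-10,8 \right)} L - 56 = 8 \cdot 62 - 56 = 496 - 56 = 440$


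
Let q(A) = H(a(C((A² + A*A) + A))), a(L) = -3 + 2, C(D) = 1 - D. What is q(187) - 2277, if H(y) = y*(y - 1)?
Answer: -2275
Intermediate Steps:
a(L) = -1
H(y) = y*(-1 + y)
q(A) = 2 (q(A) = -(-1 - 1) = -1*(-2) = 2)
q(187) - 2277 = 2 - 2277 = -2275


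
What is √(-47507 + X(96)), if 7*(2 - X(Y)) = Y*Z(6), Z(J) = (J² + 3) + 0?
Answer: I*√2353953/7 ≈ 219.18*I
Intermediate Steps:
Z(J) = 3 + J² (Z(J) = (3 + J²) + 0 = 3 + J²)
X(Y) = 2 - 39*Y/7 (X(Y) = 2 - Y*(3 + 6²)/7 = 2 - Y*(3 + 36)/7 = 2 - Y*39/7 = 2 - 39*Y/7)
√(-47507 + X(96)) = √(-47507 + (2 - 39/7*96)) = √(-47507 + (2 - 3744/7)) = √(-47507 - 3730/7) = √(-336279/7) = I*√2353953/7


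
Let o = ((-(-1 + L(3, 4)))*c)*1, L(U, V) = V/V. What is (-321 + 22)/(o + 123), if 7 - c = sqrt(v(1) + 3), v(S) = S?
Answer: -299/123 ≈ -2.4309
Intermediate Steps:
L(U, V) = 1
c = 5 (c = 7 - sqrt(1 + 3) = 7 - sqrt(4) = 7 - 1*2 = 7 - 2 = 5)
o = 0 (o = (-(-1 + 1)*5)*1 = (-1*0*5)*1 = (0*5)*1 = 0*1 = 0)
(-321 + 22)/(o + 123) = (-321 + 22)/(0 + 123) = -299/123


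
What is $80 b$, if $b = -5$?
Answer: $-400$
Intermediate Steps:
$80 b = 80 \left(-5\right) = -400$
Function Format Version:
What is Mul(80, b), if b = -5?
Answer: -400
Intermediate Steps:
Mul(80, b) = Mul(80, -5) = -400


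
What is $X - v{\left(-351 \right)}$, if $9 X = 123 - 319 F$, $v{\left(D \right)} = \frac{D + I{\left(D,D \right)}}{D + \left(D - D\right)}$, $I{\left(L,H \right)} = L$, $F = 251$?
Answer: $- \frac{79964}{9} \approx -8884.9$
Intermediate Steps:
$v{\left(D \right)} = 2$ ($v{\left(D \right)} = \frac{D + D}{D + \left(D - D\right)} = \frac{2 D}{D + 0} = \frac{2 D}{D} = 2$)
$X = - \frac{79946}{9}$ ($X = \frac{123 - 80069}{9} = \frac{1}{9} \left(-79946\right) = - \frac{79946}{9} \approx -8882.9$)
$X - v{\left(-351 \right)} = - \frac{79946}{9} - 2 = - \frac{79964}{9}$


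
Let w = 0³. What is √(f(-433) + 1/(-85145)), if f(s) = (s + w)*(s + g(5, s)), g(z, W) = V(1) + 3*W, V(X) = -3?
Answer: √5446351605801230/85145 ≈ 866.75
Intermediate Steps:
w = 0
g(z, W) = -3 + 3*W
f(s) = s*(-3 + 4*s) (f(s) = (s + 0)*(s + (-3 + 3*s)) = s*(-3 + 4*s))
√(f(-433) + 1/(-85145)) = √(-433*(-3 + 4*(-433)) + 1/(-85145)) = √(-433*(-3 - 1732) - 1/85145) = √(-433*(-1735) - 1/85145) = √(751255 - 1/85145) = √(63965606974/85145) = √5446351605801230/85145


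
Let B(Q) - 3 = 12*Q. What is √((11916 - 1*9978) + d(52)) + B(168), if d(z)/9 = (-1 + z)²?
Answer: 2019 + √25347 ≈ 2178.2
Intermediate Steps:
B(Q) = 3 + 12*Q
d(z) = 9*(-1 + z)²
√((11916 - 1*9978) + d(52)) + B(168) = √((11916 - 1*9978) + 9*(-1 + 52)²) + (3 + 12*168) = √((11916 - 9978) + 9*51²) + (3 + 2016) = √(1938 + 9*2601) + 2019 = √(1938 + 23409) + 2019 = √25347 + 2019 = 2019 + √25347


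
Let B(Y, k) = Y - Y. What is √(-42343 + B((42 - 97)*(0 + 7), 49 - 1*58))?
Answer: I*√42343 ≈ 205.77*I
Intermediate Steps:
B(Y, k) = 0
√(-42343 + B((42 - 97)*(0 + 7), 49 - 1*58)) = √(-42343 + 0) = √(-42343) = I*√42343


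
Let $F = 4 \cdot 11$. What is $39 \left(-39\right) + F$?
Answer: $-1477$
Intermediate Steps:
$F = 44$
$39 \left(-39\right) + F = 39 \left(-39\right) + 44 = -1521 + 44 = -1477$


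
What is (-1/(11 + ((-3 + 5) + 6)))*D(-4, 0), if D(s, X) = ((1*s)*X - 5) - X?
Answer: 5/19 ≈ 0.26316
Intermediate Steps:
D(s, X) = -5 - X + X*s (D(s, X) = (s*X - 5) - X = (X*s - 5) - X = (-5 + X*s) - X = -5 - X + X*s)
(-1/(11 + ((-3 + 5) + 6)))*D(-4, 0) = (-1/(11 + ((-3 + 5) + 6)))*(-5 - 1*0 + 0*(-4)) = (-1/(11 + (2 + 6)))*(-5 + 0 + 0) = (-1/(11 + 8))*(-5) = (-1/19)*(-5) = ((1/19)*(-1))*(-5) = -1/19*(-5) = 5/19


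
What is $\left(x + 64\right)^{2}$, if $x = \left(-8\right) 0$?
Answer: $4096$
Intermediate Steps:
$x = 0$
$\left(x + 64\right)^{2} = \left(0 + 64\right)^{2} = 64^{2} = 4096$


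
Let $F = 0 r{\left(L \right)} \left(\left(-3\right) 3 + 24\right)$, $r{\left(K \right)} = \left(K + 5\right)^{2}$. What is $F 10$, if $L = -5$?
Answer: $0$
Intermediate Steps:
$r{\left(K \right)} = \left(5 + K\right)^{2}$
$F = 0$ ($F = 0 \left(5 - 5\right)^{2} \left(\left(-3\right) 3 + 24\right) = 0 \cdot 0^{2} \left(-9 + 24\right) = 0 \cdot 0 \cdot 15 = 0 \cdot 15 = 0$)
$F 10 = 0 \cdot 10 = 0$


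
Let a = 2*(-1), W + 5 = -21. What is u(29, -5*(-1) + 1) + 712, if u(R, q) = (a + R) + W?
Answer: 713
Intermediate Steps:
W = -26 (W = -5 - 21 = -26)
a = -2
u(R, q) = -28 + R (u(R, q) = (-2 + R) - 26 = -28 + R)
u(29, -5*(-1) + 1) + 712 = (-28 + 29) + 712 = 1 + 712 = 713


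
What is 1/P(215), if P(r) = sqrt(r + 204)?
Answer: sqrt(419)/419 ≈ 0.048853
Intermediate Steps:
P(r) = sqrt(204 + r)
1/P(215) = 1/(sqrt(204 + 215)) = 1/(sqrt(419)) = sqrt(419)/419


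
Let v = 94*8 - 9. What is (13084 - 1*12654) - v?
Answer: -313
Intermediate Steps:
v = 743 (v = 752 - 9 = 743)
(13084 - 1*12654) - v = (13084 - 1*12654) - 1*743 = (13084 - 12654) - 743 = 430 - 743 = -313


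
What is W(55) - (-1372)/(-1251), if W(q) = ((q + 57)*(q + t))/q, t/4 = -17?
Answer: -1896916/68805 ≈ -27.569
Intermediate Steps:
t = -68 (t = 4*(-17) = -68)
W(q) = (-68 + q)*(57 + q)/q (W(q) = ((q + 57)*(q - 68))/q = ((57 + q)*(-68 + q))/q = ((-68 + q)*(57 + q))/q = (-68 + q)*(57 + q)/q)
W(55) - (-1372)/(-1251) = (-11 + 55 - 3876/55) - (-1372)/(-1251) = (-11 + 55 - 3876*1/55) - (-1372)*(-1)/1251 = (-11 + 55 - 3876/55) - 1*1372/1251 = -1456/55 - 1372/1251 = -1896916/68805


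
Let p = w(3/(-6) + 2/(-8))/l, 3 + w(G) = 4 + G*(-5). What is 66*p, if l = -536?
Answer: -627/1072 ≈ -0.58489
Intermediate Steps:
w(G) = 1 - 5*G (w(G) = -3 + (4 + G*(-5)) = -3 + (4 - 5*G) = 1 - 5*G)
p = -19/2144 (p = (1 - 5*(3/(-6) + 2/(-8)))/(-536) = (1 - 5*(3*(-1/6) + 2*(-1/8)))*(-1/536) = (1 - 5*(-1/2 - 1/4))*(-1/536) = (1 - 5*(-3/4))*(-1/536) = (1 + 15/4)*(-1/536) = (19/4)*(-1/536) = -19/2144 ≈ -0.0088619)
66*p = 66*(-19/2144) = -627/1072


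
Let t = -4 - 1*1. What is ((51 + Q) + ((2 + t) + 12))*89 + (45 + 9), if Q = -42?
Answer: 1656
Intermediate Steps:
t = -5 (t = -4 - 1 = -5)
((51 + Q) + ((2 + t) + 12))*89 + (45 + 9) = ((51 - 42) + ((2 - 5) + 12))*89 + (45 + 9) = (9 + (-3 + 12))*89 + 54 = (9 + 9)*89 + 54 = 18*89 + 54 = 1602 + 54 = 1656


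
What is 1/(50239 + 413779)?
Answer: 1/464018 ≈ 2.1551e-6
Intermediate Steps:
1/(50239 + 413779) = 1/464018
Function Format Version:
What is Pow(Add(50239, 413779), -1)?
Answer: Rational(1, 464018) ≈ 2.1551e-6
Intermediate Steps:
Pow(Add(50239, 413779), -1) = Pow(464018, -1) = Rational(1, 464018)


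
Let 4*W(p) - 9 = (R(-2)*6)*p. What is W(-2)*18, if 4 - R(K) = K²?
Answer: 81/2 ≈ 40.500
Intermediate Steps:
R(K) = 4 - K²
W(p) = 9/4 (W(p) = 9/4 + (((4 - 1*(-2)²)*6)*p)/4 = 9/4 + (((4 - 1*4)*6)*p)/4 = 9/4 + (((4 - 4)*6)*p)/4 = 9/4 + ((0*6)*p)/4 = 9/4 + (0*p)/4 = 9/4 + (¼)*0 = 9/4 + 0 = 9/4)
W(-2)*18 = (9/4)*18 = 81/2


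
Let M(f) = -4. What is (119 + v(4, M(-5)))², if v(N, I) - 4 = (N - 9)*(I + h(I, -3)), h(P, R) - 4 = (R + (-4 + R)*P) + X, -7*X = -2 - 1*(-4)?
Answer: 16/49 ≈ 0.32653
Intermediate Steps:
X = -2/7 (X = -(-2 - 1*(-4))/7 = -(-2 + 4)/7 = -⅐*2 = -2/7 ≈ -0.28571)
h(P, R) = 26/7 + R + P*(-4 + R) (h(P, R) = 4 + ((R + (-4 + R)*P) - 2/7) = 4 + ((R + P*(-4 + R)) - 2/7) = 4 + (-2/7 + R + P*(-4 + R)) = 26/7 + R + P*(-4 + R))
v(N, I) = 4 + (-9 + N)*(5/7 - 6*I) (v(N, I) = 4 + (N - 9)*(I + (26/7 - 3 - 4*I + I*(-3))) = 4 + (-9 + N)*(I + (26/7 - 3 - 4*I - 3*I)) = 4 + (-9 + N)*(I + (5/7 - 7*I)) = 4 + (-9 + N)*(5/7 - 6*I))
(119 + v(4, M(-5)))² = (119 + (-17/7 + 54*(-4) + (5/7)*4 - 6*(-4)*4))² = (119 + (-17/7 - 216 + 20/7 + 96))² = (119 - 837/7)² = (-4/7)² = 16/49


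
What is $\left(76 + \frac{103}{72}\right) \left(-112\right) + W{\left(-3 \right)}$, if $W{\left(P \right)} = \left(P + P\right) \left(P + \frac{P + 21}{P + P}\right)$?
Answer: $- \frac{77726}{9} \approx -8636.2$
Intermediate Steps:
$W{\left(P \right)} = 2 P \left(P + \frac{21 + P}{2 P}\right)$
$\left(76 + \frac{103}{72}\right) \left(-112\right) + W{\left(-3 \right)} = \left(76 + \frac{103}{72}\right) \left(-112\right) + \left(21 - 3 + 2 \left(-3\right)^{2}\right) = \left(76 + 103 \cdot \frac{1}{72}\right) \left(-112\right) + \left(21 - 3 + 2 \cdot 9\right) = \left(76 + \frac{103}{72}\right) \left(-112\right) + \left(21 - 3 + 18\right) = \frac{5575}{72} \left(-112\right) + 36 = - \frac{78050}{9} + 36 = - \frac{77726}{9}$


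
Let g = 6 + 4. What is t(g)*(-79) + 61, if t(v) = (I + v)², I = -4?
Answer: -2783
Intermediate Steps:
g = 10
t(v) = (-4 + v)²
t(g)*(-79) + 61 = (-4 + 10)²*(-79) + 61 = 6²*(-79) + 61 = 36*(-79) + 61 = -2844 + 61 = -2783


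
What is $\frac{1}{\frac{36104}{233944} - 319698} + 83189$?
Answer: $\frac{777727647008846}{9348924101} \approx 83189.0$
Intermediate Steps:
$\frac{1}{\frac{36104}{233944} - 319698} + 83189 = \frac{1}{36104 \cdot \frac{1}{233944} - 319698} + 83189 = \frac{1}{\frac{4513}{29243} - 319698} + 83189 = \frac{1}{- \frac{9348924101}{29243}} + 83189 = - \frac{29243}{9348924101} + 83189 = \frac{777727647008846}{9348924101}$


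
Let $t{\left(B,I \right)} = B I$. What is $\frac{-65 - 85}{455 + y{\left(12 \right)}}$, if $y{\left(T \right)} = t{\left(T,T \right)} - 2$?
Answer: $- \frac{50}{199} \approx -0.25126$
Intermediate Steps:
$y{\left(T \right)} = -2 + T^{2}$ ($y{\left(T \right)} = T T - 2 = T^{2} - 2 = -2 + T^{2}$)
$\frac{-65 - 85}{455 + y{\left(12 \right)}} = \frac{-65 - 85}{455 - \left(2 - 12^{2}\right)} = - \frac{150}{455 + \left(-2 + 144\right)} = - \frac{150}{455 + 142} = - \frac{150}{597} = \left(-150\right) \frac{1}{597} = - \frac{50}{199}$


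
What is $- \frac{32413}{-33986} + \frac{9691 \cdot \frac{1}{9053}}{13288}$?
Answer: $\frac{177249643789}{185835855832} \approx 0.9538$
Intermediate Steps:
$- \frac{32413}{-33986} + \frac{9691 \cdot \frac{1}{9053}}{13288} = \left(-32413\right) \left(- \frac{1}{33986}\right) + 9691 \cdot \frac{1}{9053} \cdot \frac{1}{13288} = \frac{32413}{33986} + \frac{881}{823} \cdot \frac{1}{13288} = \frac{32413}{33986} + \frac{881}{10936024} = \frac{177249643789}{185835855832}$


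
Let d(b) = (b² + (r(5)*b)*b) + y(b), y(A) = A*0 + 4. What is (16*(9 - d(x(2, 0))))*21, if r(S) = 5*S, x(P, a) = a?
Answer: 1680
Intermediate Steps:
y(A) = 4 (y(A) = 0 + 4 = 4)
d(b) = 4 + 26*b² (d(b) = (b² + ((5*5)*b)*b) + 4 = (b² + (25*b)*b) + 4 = (b² + 25*b²) + 4 = 26*b² + 4 = 4 + 26*b²)
(16*(9 - d(x(2, 0))))*21 = (16*(9 - (4 + 26*0²)))*21 = (16*(9 - (4 + 26*0)))*21 = (16*(9 - (4 + 0)))*21 = (16*(9 - 1*4))*21 = (16*(9 - 4))*21 = (16*5)*21 = 80*21 = 1680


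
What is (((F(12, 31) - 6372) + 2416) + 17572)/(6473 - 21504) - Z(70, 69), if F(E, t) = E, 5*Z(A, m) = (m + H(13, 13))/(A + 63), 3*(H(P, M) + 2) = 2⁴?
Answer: -4349941/4283835 ≈ -1.0154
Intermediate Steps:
H(P, M) = 10/3 (H(P, M) = -2 + (⅓)*2⁴ = -2 + (⅓)*16 = -2 + 16/3 = 10/3)
Z(A, m) = (10/3 + m)/(5*(63 + A)) (Z(A, m) = ((m + 10/3)/(A + 63))/5 = ((10/3 + m)/(63 + A))/5 = (10/3 + m)/(5*(63 + A)))
(((F(12, 31) - 6372) + 2416) + 17572)/(6473 - 21504) - Z(70, 69) = (((12 - 6372) + 2416) + 17572)/(6473 - 21504) - (10 + 3*69)/(15*(63 + 70)) = ((-6360 + 2416) + 17572)/(-15031) - (10 + 207)/(15*133) = (-3944 + 17572)*(-1/15031) - 217/(15*133) = 13628*(-1/15031) - 1*31/285 = -13628/15031 - 31/285 = -4349941/4283835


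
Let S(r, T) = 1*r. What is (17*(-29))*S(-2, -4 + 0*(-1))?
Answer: 986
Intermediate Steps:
S(r, T) = r
(17*(-29))*S(-2, -4 + 0*(-1)) = (17*(-29))*(-2) = -493*(-2) = 986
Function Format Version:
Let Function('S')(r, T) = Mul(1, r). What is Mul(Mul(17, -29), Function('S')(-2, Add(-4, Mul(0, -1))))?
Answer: 986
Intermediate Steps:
Function('S')(r, T) = r
Mul(Mul(17, -29), Function('S')(-2, Add(-4, Mul(0, -1)))) = Mul(Mul(17, -29), -2) = Mul(-493, -2) = 986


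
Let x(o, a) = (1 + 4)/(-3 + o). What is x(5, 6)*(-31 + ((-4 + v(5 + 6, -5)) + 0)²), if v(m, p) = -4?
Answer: 165/2 ≈ 82.500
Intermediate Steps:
x(o, a) = 5/(-3 + o)
x(5, 6)*(-31 + ((-4 + v(5 + 6, -5)) + 0)²) = (5/(-3 + 5))*(-31 + ((-4 - 4) + 0)²) = (5/2)*(-31 + (-8 + 0)²) = (5*(½))*(-31 + (-8)²) = 5*(-31 + 64)/2 = (5/2)*33 = 165/2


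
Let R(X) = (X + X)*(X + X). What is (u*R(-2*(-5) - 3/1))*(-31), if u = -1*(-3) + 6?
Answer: -54684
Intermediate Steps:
R(X) = 4*X**2 (R(X) = (2*X)*(2*X) = 4*X**2)
u = 9 (u = 3 + 6 = 9)
(u*R(-2*(-5) - 3/1))*(-31) = (9*(4*(-2*(-5) - 3/1)**2))*(-31) = (9*(4*(10 - 3*1)**2))*(-31) = (9*(4*(10 - 3)**2))*(-31) = (9*(4*7**2))*(-31) = (9*(4*49))*(-31) = (9*196)*(-31) = 1764*(-31) = -54684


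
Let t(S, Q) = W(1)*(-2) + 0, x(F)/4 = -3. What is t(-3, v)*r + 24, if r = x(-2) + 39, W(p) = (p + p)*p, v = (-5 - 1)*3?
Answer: -84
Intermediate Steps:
x(F) = -12 (x(F) = 4*(-3) = -12)
v = -18 (v = -6*3 = -18)
W(p) = 2*p² (W(p) = (2*p)*p = 2*p²)
r = 27 (r = -12 + 39 = 27)
t(S, Q) = -4 (t(S, Q) = (2*1²)*(-2) + 0 = (2*1)*(-2) + 0 = 2*(-2) + 0 = -4 + 0 = -4)
t(-3, v)*r + 24 = -4*27 + 24 = -108 + 24 = -84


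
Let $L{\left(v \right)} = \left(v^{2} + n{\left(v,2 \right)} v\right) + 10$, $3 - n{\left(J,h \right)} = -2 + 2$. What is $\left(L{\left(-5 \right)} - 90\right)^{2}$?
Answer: $4900$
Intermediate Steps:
$n{\left(J,h \right)} = 3$ ($n{\left(J,h \right)} = 3 - \left(-2 + 2\right) = 3 - 0 = 3 + 0 = 3$)
$L{\left(v \right)} = 10 + v^{2} + 3 v$ ($L{\left(v \right)} = \left(v^{2} + 3 v\right) + 10 = 10 + v^{2} + 3 v$)
$\left(L{\left(-5 \right)} - 90\right)^{2} = \left(\left(10 + \left(-5\right)^{2} + 3 \left(-5\right)\right) - 90\right)^{2} = \left(\left(10 + 25 - 15\right) - 90\right)^{2} = \left(20 - 90\right)^{2} = \left(-70\right)^{2} = 4900$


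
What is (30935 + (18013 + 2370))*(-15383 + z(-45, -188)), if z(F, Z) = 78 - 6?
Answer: -785729898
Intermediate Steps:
z(F, Z) = 72
(30935 + (18013 + 2370))*(-15383 + z(-45, -188)) = (30935 + (18013 + 2370))*(-15383 + 72) = (30935 + 20383)*(-15311) = 51318*(-15311) = -785729898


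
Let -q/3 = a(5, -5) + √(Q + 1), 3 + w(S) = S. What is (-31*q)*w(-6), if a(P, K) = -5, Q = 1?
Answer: 4185 - 837*√2 ≈ 3001.3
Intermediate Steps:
w(S) = -3 + S
q = 15 - 3*√2 (q = -3*(-5 + √(1 + 1)) = -3*(-5 + √2) = 15 - 3*√2 ≈ 10.757)
(-31*q)*w(-6) = (-31*(15 - 3*√2))*(-3 - 6) = (-465 + 93*√2)*(-9) = 4185 - 837*√2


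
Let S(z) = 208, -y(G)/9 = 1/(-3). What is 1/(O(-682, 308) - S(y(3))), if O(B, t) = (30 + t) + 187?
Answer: 1/317 ≈ 0.0031546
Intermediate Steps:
y(G) = 3 (y(G) = -9/(-3) = -9*(-1/3) = 3)
O(B, t) = 217 + t
1/(O(-682, 308) - S(y(3))) = 1/((217 + 308) - 1*208) = 1/(525 - 208) = 1/317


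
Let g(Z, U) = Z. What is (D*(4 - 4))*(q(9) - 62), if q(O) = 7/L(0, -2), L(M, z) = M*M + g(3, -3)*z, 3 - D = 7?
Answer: 0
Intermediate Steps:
D = -4 (D = 3 - 1*7 = 3 - 7 = -4)
L(M, z) = M² + 3*z (L(M, z) = M*M + 3*z = M² + 3*z)
q(O) = -7/6 (q(O) = 7/(0² + 3*(-2)) = 7/(0 - 6) = 7/(-6) = 7*(-⅙) = -7/6)
(D*(4 - 4))*(q(9) - 62) = (-4*(4 - 4))*(-7/6 - 62) = -4*0*(-379/6) = 0*(-379/6) = 0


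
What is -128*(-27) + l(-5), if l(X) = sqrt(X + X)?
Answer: 3456 + I*sqrt(10) ≈ 3456.0 + 3.1623*I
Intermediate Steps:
l(X) = sqrt(2)*sqrt(X) (l(X) = sqrt(2*X) = sqrt(2)*sqrt(X))
-128*(-27) + l(-5) = -128*(-27) + sqrt(2)*sqrt(-5) = 3456 + sqrt(2)*(I*sqrt(5)) = 3456 + I*sqrt(10)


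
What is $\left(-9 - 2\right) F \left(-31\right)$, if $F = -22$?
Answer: $-7502$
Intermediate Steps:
$\left(-9 - 2\right) F \left(-31\right) = \left(-9 - 2\right) \left(-22\right) \left(-31\right) = \left(-11\right) \left(-22\right) \left(-31\right) = 242 \left(-31\right) = -7502$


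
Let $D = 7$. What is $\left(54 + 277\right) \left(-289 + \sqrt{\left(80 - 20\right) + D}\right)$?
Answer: $-95659 + 331 \sqrt{67} \approx -92950.0$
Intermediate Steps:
$\left(54 + 277\right) \left(-289 + \sqrt{\left(80 - 20\right) + D}\right) = \left(54 + 277\right) \left(-289 + \sqrt{\left(80 - 20\right) + 7}\right) = 331 \left(-289 + \sqrt{60 + 7}\right) = 331 \left(-289 + \sqrt{67}\right) = -95659 + 331 \sqrt{67}$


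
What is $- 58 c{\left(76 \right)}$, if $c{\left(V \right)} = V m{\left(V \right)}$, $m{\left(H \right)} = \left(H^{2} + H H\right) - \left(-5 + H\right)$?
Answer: $-50608248$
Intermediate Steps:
$m{\left(H \right)} = 5 - H + 2 H^{2}$ ($m{\left(H \right)} = \left(H^{2} + H^{2}\right) - \left(-5 + H\right) = 2 H^{2} - \left(-5 + H\right) = 5 - H + 2 H^{2}$)
$c{\left(V \right)} = V \left(5 - V + 2 V^{2}\right)$
$- 58 c{\left(76 \right)} = - 58 \cdot 76 \left(5 - 76 + 2 \cdot 76^{2}\right) = - 58 \cdot 76 \left(5 - 76 + 2 \cdot 5776\right) = - 58 \cdot 76 \left(5 - 76 + 11552\right) = - 58 \cdot 76 \cdot 11481 = \left(-58\right) 872556 = -50608248$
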